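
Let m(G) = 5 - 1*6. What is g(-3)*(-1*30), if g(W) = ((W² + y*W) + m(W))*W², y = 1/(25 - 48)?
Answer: -50490/23 ≈ -2195.2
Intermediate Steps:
y = -1/23 (y = 1/(-23) = -1/23 ≈ -0.043478)
m(G) = -1 (m(G) = 5 - 6 = -1)
g(W) = W²*(-1 + W² - W/23) (g(W) = ((W² - W/23) - 1)*W² = (-1 + W² - W/23)*W² = W²*(-1 + W² - W/23))
g(-3)*(-1*30) = ((-3)²*(-1 + (-3)² - 1/23*(-3)))*(-1*30) = (9*(-1 + 9 + 3/23))*(-30) = (9*(187/23))*(-30) = (1683/23)*(-30) = -50490/23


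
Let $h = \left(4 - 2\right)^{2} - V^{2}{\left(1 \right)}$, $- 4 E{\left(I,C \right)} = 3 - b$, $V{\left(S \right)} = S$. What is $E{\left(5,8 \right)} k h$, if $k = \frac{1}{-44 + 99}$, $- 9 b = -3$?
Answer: $- \frac{2}{55} \approx -0.036364$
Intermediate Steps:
$b = \frac{1}{3}$ ($b = \left(- \frac{1}{9}\right) \left(-3\right) = \frac{1}{3} \approx 0.33333$)
$k = \frac{1}{55} \approx 0.018182$
$E{\left(I,C \right)} = - \frac{2}{3}$ ($E{\left(I,C \right)} = - \frac{3 - \frac{1}{3}}{4} = \left(- \frac{1}{4}\right) \frac{8}{3} = - \frac{2}{3}$)
$h = 3$ ($h = \left(4 - 2\right)^{2} - 1^{2} = 2^{2} - 1 = 4 - 1 = 3$)
$E{\left(5,8 \right)} k h = \left(- \frac{2}{3}\right) \frac{1}{55} \cdot 3 = \left(- \frac{2}{165}\right) 3 = - \frac{2}{55}$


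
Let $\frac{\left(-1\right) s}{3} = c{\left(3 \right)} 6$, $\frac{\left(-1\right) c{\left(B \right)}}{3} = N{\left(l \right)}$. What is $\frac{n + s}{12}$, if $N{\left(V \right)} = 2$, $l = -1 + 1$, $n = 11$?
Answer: $\frac{119}{12} \approx 9.9167$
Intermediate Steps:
$l = 0$
$c{\left(B \right)} = -6$ ($c{\left(B \right)} = \left(-3\right) 2 = -6$)
$s = 108$ ($s = - 3 \left(\left(-6\right) 6\right) = \left(-3\right) \left(-36\right) = 108$)
$\frac{n + s}{12} = \frac{11 + 108}{12} = \frac{1}{12} \cdot 119 = \frac{119}{12}$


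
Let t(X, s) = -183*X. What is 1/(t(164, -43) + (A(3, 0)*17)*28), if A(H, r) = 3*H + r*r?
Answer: -1/25728 ≈ -3.8868e-5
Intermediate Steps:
A(H, r) = r**2 + 3*H (A(H, r) = 3*H + r**2 = r**2 + 3*H)
1/(t(164, -43) + (A(3, 0)*17)*28) = 1/(-183*164 + ((0**2 + 3*3)*17)*28) = 1/(-30012 + ((0 + 9)*17)*28) = 1/(-30012 + (9*17)*28) = 1/(-30012 + 153*28) = 1/(-30012 + 4284) = 1/(-25728) = -1/25728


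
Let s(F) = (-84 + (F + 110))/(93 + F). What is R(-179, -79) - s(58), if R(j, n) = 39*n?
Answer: -465315/151 ≈ -3081.6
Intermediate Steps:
s(F) = (26 + F)/(93 + F) (s(F) = (-84 + (110 + F))/(93 + F) = (26 + F)/(93 + F))
R(-179, -79) - s(58) = 39*(-79) - (26 + 58)/(93 + 58) = -3081 - 84/151 = -465315/151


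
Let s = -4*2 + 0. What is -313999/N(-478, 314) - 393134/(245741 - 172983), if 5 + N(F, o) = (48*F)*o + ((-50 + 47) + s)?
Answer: -200675802189/37441433104 ≈ -5.3597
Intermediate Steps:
s = -8 (s = -2*4 + 0 = -8 + 0 = -8)
N(F, o) = -16 + 48*F*o (N(F, o) = -5 + ((48*F)*o + ((-50 + 47) - 8)) = -5 + (48*F*o + (-3 - 8)) = -5 + (48*F*o - 11) = -5 + (-11 + 48*F*o) = -16 + 48*F*o)
-313999/N(-478, 314) - 393134/(245741 - 172983) = -313999/(-16 + 48*(-478)*314) - 393134/(245741 - 172983) = -313999/(-16 - 7204416) - 393134/72758 = -313999/(-7204432) - 393134*1/72758 = -313999*(-1/7204432) - 28081/5197 = 313999/7204432 - 28081/5197 = -200675802189/37441433104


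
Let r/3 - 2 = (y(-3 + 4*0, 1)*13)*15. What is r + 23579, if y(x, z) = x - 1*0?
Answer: 21830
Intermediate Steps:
y(x, z) = x (y(x, z) = x + 0 = x)
r = -1749 (r = 6 + 3*(((-3 + 4*0)*13)*15) = 6 + 3*(((-3 + 0)*13)*15) = 6 + 3*(-3*13*15) = 6 + 3*(-39*15) = 6 + 3*(-585) = 6 - 1755 = -1749)
r + 23579 = -1749 + 23579 = 21830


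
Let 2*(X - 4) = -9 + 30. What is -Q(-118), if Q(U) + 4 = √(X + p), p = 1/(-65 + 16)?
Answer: 4 - √2838/14 ≈ 0.19479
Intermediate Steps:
X = 29/2 (X = 4 + (-9 + 30)/2 = 4 + (½)*21 = 4 + 21/2 = 29/2 ≈ 14.500)
p = -1/49 (p = 1/(-49) = -1/49 ≈ -0.020408)
Q(U) = -4 + √2838/14 (Q(U) = -4 + √(29/2 - 1/49) = -4 + √(1419/98) = -4 + √2838/14)
-Q(-118) = -(-4 + √2838/14) = 4 - √2838/14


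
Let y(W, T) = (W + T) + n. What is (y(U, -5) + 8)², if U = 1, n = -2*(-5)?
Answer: 196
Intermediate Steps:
n = 10
y(W, T) = 10 + T + W (y(W, T) = (W + T) + 10 = (T + W) + 10 = 10 + T + W)
(y(U, -5) + 8)² = ((10 - 5 + 1) + 8)² = (6 + 8)² = 14² = 196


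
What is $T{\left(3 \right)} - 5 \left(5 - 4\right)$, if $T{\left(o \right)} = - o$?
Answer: $-8$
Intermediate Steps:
$T{\left(3 \right)} - 5 \left(5 - 4\right) = \left(-1\right) 3 - 5 \left(5 - 4\right) = -3 - 5 \left(5 - 4\right) = -3 - 5 = -8$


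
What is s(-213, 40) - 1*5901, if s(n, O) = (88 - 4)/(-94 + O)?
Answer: -53123/9 ≈ -5902.6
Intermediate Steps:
s(n, O) = 84/(-94 + O)
s(-213, 40) - 1*5901 = 84/(-94 + 40) - 1*5901 = 84/(-54) - 5901 = 84*(-1/54) - 5901 = -14/9 - 5901 = -53123/9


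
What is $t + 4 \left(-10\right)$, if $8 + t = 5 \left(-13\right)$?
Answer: $-113$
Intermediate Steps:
$t = -73$ ($t = -8 + 5 \left(-13\right) = -8 - 65 = -73$)
$t + 4 \left(-10\right) = -73 + 4 \left(-10\right) = -73 - 40 = -113$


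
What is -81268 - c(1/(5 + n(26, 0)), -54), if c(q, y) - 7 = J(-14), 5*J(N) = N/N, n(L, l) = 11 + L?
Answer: -406376/5 ≈ -81275.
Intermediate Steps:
J(N) = ⅕ (J(N) = (N/N)/5 = (⅕)*1 = ⅕)
c(q, y) = 36/5 (c(q, y) = 7 + ⅕ = 36/5)
-81268 - c(1/(5 + n(26, 0)), -54) = -81268 - 1*36/5 = -81268 - 36/5 = -406376/5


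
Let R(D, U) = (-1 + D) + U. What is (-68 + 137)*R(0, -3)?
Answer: -276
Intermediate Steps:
R(D, U) = -1 + D + U
(-68 + 137)*R(0, -3) = (-68 + 137)*(-1 + 0 - 3) = 69*(-4) = -276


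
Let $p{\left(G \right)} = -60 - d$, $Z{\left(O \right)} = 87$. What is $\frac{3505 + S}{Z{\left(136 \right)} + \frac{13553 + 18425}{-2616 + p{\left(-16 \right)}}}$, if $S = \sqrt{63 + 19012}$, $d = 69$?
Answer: $\frac{9621225}{206837} + \frac{13725 \sqrt{763}}{206837} \approx 48.349$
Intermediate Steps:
$p{\left(G \right)} = -129$ ($p{\left(G \right)} = -60 - 69 = -129$)
$S = 5 \sqrt{763}$ ($S = \sqrt{19075} = 5 \sqrt{763} \approx 138.11$)
$\frac{3505 + S}{Z{\left(136 \right)} + \frac{13553 + 18425}{-2616 + p{\left(-16 \right)}}} = \frac{3505 + 5 \sqrt{763}}{87 + \frac{13553 + 18425}{-2616 - 129}} = \frac{3505 + 5 \sqrt{763}}{87 + \frac{31978}{-2745}} = \frac{3505 + 5 \sqrt{763}}{87 + 31978 \left(- \frac{1}{2745}\right)} = \frac{3505 + 5 \sqrt{763}}{87 - \frac{31978}{2745}} = \frac{3505 + 5 \sqrt{763}}{\frac{206837}{2745}} = \left(3505 + 5 \sqrt{763}\right) \frac{2745}{206837} = \frac{9621225}{206837} + \frac{13725 \sqrt{763}}{206837}$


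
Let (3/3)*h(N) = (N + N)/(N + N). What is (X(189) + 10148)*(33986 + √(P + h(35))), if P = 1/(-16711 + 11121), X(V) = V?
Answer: 351313282 + 93033*√385710/5590 ≈ 3.5132e+8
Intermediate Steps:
P = -1/5590 (P = 1/(-5590) = -1/5590 ≈ -0.00017889)
h(N) = 1 (h(N) = (N + N)/(N + N) = (2*N)/((2*N)) = (2*N)*(1/(2*N)) = 1)
(X(189) + 10148)*(33986 + √(P + h(35))) = (189 + 10148)*(33986 + √(-1/5590 + 1)) = 10337*(33986 + √(5589/5590)) = 10337*(33986 + 9*√385710/5590) = 351313282 + 93033*√385710/5590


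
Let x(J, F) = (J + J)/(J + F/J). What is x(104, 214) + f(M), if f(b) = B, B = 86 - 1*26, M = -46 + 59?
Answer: 341716/5515 ≈ 61.961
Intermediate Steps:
M = 13
x(J, F) = 2*J/(J + F/J) (x(J, F) = (2*J)/(J + F/J) = 2*J/(J + F/J))
B = 60 (B = 86 - 26 = 60)
f(b) = 60
x(104, 214) + f(M) = 2*104²/(214 + 104²) + 60 = 2*10816/(214 + 10816) + 60 = 2*10816/11030 + 60 = 2*10816*(1/11030) + 60 = 10816/5515 + 60 = 341716/5515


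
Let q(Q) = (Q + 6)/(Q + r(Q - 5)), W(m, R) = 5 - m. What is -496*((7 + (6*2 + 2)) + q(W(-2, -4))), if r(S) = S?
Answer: -100192/9 ≈ -11132.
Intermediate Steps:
q(Q) = (6 + Q)/(-5 + 2*Q) (q(Q) = (Q + 6)/(Q + (Q - 5)) = (6 + Q)/(Q + (-5 + Q)) = (6 + Q)/(-5 + 2*Q))
-496*((7 + (6*2 + 2)) + q(W(-2, -4))) = -496*((7 + (6*2 + 2)) + (6 + (5 - 1*(-2)))/(-5 + 2*(5 - 1*(-2)))) = -496*((7 + (12 + 2)) + (6 + (5 + 2))/(-5 + 2*(5 + 2))) = -496*((7 + 14) + (6 + 7)/(-5 + 2*7)) = -496*(21 + 13/(-5 + 14)) = -496*(21 + 13/9) = -496*202/9 = -100192/9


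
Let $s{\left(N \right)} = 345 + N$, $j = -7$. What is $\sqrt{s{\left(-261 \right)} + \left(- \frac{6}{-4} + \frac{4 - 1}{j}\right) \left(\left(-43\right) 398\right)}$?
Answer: $\frac{i \sqrt{894369}}{7} \approx 135.1 i$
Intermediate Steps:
$\sqrt{s{\left(-261 \right)} + \left(- \frac{6}{-4} + \frac{4 - 1}{j}\right) \left(\left(-43\right) 398\right)} = \sqrt{\left(345 - 261\right) + \left(- \frac{6}{-4} + \frac{4 - 1}{-7}\right) \left(\left(-43\right) 398\right)} = \sqrt{84 + \left(\left(-6\right) \left(- \frac{1}{4}\right) + \left(4 - 1\right) \left(- \frac{1}{7}\right)\right) \left(-17114\right)} = \sqrt{84 + \left(\frac{3}{2} + 3 \left(- \frac{1}{7}\right)\right) \left(-17114\right)} = \sqrt{84 + \left(\frac{3}{2} - \frac{3}{7}\right) \left(-17114\right)} = \sqrt{84 + \frac{15}{14} \left(-17114\right)} = \sqrt{84 - \frac{128355}{7}} = \sqrt{- \frac{127767}{7}} = \frac{i \sqrt{894369}}{7}$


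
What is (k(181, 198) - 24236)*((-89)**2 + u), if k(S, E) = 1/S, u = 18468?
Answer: -115761022135/181 ≈ -6.3956e+8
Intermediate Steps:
(k(181, 198) - 24236)*((-89)**2 + u) = (1/181 - 24236)*((-89)**2 + 18468) = (1/181 - 24236)*(7921 + 18468) = -4386715/181*26389 = -115761022135/181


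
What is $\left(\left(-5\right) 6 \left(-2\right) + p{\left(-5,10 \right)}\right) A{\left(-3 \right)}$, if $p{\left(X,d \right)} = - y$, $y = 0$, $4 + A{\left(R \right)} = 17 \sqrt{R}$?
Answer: $-240 + 1020 i \sqrt{3} \approx -240.0 + 1766.7 i$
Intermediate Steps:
$A{\left(R \right)} = -4 + 17 \sqrt{R}$
$p{\left(X,d \right)} = 0$ ($p{\left(X,d \right)} = \left(-1\right) 0 = 0$)
$\left(\left(-5\right) 6 \left(-2\right) + p{\left(-5,10 \right)}\right) A{\left(-3 \right)} = \left(\left(-5\right) 6 \left(-2\right) + 0\right) \left(-4 + 17 \sqrt{-3}\right) = \left(\left(-30\right) \left(-2\right) + 0\right) \left(-4 + 17 i \sqrt{3}\right) = \left(60 + 0\right) \left(-4 + 17 i \sqrt{3}\right) = 60 \left(-4 + 17 i \sqrt{3}\right) = -240 + 1020 i \sqrt{3}$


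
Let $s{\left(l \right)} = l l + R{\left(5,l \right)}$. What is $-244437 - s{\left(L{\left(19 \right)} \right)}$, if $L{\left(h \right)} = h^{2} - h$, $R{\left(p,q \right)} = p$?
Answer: $-361406$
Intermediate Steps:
$s{\left(l \right)} = 5 + l^{2}$ ($s{\left(l \right)} = l l + 5 = l^{2} + 5 = 5 + l^{2}$)
$-244437 - s{\left(L{\left(19 \right)} \right)} = -244437 - \left(5 + \left(19 \left(-1 + 19\right)\right)^{2}\right) = -244437 - \left(5 + \left(19 \cdot 18\right)^{2}\right) = -244437 - \left(5 + 342^{2}\right) = -244437 - \left(5 + 116964\right) = -244437 - 116969 = -361406$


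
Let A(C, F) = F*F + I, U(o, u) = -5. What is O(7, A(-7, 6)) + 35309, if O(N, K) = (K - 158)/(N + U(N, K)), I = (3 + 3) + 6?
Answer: 35254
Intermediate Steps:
I = 12 (I = 6 + 6 = 12)
A(C, F) = 12 + F² (A(C, F) = F*F + 12 = F² + 12 = 12 + F²)
O(N, K) = (-158 + K)/(-5 + N) (O(N, K) = (K - 158)/(N - 5) = (-158 + K)/(-5 + N))
O(7, A(-7, 6)) + 35309 = (-158 + (12 + 6²))/(-5 + 7) + 35309 = (-158 + (12 + 36))/2 + 35309 = (-158 + 48)/2 + 35309 = (½)*(-110) + 35309 = -55 + 35309 = 35254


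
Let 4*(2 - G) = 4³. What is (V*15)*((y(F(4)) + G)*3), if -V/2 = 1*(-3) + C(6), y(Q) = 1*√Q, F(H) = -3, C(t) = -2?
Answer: -6300 + 450*I*√3 ≈ -6300.0 + 779.42*I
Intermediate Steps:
y(Q) = √Q
G = -14 (G = 2 - ¼*4³ = 2 - ¼*64 = 2 - 16 = -14)
V = 10 (V = -2*(1*(-3) - 2) = -2*(-3 - 2) = -2*(-5) = 10)
(V*15)*((y(F(4)) + G)*3) = (10*15)*((√(-3) - 14)*3) = 150*((I*√3 - 14)*3) = 150*((-14 + I*√3)*3) = 150*(-42 + 3*I*√3) = -6300 + 450*I*√3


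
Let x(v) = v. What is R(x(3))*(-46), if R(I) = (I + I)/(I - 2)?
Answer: -276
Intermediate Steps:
R(I) = 2*I/(-2 + I) (R(I) = (2*I)/(-2 + I) = 2*I/(-2 + I))
R(x(3))*(-46) = (2*3/(-2 + 3))*(-46) = (2*3/1)*(-46) = (2*3*1)*(-46) = 6*(-46) = -276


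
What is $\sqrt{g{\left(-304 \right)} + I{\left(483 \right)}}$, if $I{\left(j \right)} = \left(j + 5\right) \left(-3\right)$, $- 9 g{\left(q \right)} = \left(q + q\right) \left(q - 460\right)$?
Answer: $\frac{58 i \sqrt{142}}{3} \approx 230.38 i$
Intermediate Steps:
$g{\left(q \right)} = - \frac{2 q \left(-460 + q\right)}{9}$ ($g{\left(q \right)} = - \frac{\left(q + q\right) \left(q - 460\right)}{9} = - \frac{2 q \left(-460 + q\right)}{9}$)
$I{\left(j \right)} = -15 - 3 j$ ($I{\left(j \right)} = \left(5 + j\right) \left(-3\right) = -15 - 3 j$)
$\sqrt{g{\left(-304 \right)} + I{\left(483 \right)}} = \sqrt{\frac{2}{9} \left(-304\right) \left(460 - -304\right) - 1464} = \sqrt{\frac{2}{9} \left(-304\right) \left(460 + 304\right) - 1464} = \sqrt{\frac{2}{9} \left(-304\right) 764 - 1464} = \sqrt{- \frac{464512}{9} - 1464} = \sqrt{- \frac{477688}{9}} = \frac{58 i \sqrt{142}}{3}$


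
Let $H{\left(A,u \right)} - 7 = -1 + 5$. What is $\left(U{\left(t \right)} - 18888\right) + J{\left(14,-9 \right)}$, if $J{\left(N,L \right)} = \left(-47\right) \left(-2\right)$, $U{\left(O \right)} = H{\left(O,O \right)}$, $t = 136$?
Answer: $-18783$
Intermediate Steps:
$H{\left(A,u \right)} = 11$ ($H{\left(A,u \right)} = 7 + \left(-1 + 5\right) = 7 + 4 = 11$)
$U{\left(O \right)} = 11$
$J{\left(N,L \right)} = 94$
$\left(U{\left(t \right)} - 18888\right) + J{\left(14,-9 \right)} = \left(11 - 18888\right) + 94 = -18877 + 94 = -18783$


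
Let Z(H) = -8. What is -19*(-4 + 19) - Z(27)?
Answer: -277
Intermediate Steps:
-19*(-4 + 19) - Z(27) = -19*(-4 + 19) - 1*(-8) = -19*15 + 8 = -285 + 8 = -277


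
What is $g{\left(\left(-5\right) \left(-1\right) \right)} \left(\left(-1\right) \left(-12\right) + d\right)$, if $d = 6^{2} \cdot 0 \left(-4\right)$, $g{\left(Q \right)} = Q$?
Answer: $60$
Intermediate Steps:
$d = 0$ ($d = 36 \cdot 0 = 0$)
$g{\left(\left(-5\right) \left(-1\right) \right)} \left(\left(-1\right) \left(-12\right) + d\right) = \left(-5\right) \left(-1\right) \left(\left(-1\right) \left(-12\right) + 0\right) = 5 \left(12 + 0\right) = 5 \cdot 12 = 60$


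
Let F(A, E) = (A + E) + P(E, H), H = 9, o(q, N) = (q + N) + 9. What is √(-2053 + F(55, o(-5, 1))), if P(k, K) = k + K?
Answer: I*√1979 ≈ 44.486*I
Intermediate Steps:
o(q, N) = 9 + N + q (o(q, N) = (N + q) + 9 = 9 + N + q)
P(k, K) = K + k
F(A, E) = 9 + A + 2*E (F(A, E) = (A + E) + (9 + E) = 9 + A + 2*E)
√(-2053 + F(55, o(-5, 1))) = √(-2053 + (9 + 55 + 2*(9 + 1 - 5))) = √(-2053 + (9 + 55 + 2*5)) = √(-2053 + (9 + 55 + 10)) = √(-2053 + 74) = √(-1979) = I*√1979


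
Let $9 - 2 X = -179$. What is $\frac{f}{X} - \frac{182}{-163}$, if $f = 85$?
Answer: $\frac{30963}{15322} \approx 2.0208$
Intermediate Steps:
$X = 94$ ($X = \frac{9}{2} - - \frac{179}{2} = \frac{9}{2} + \frac{179}{2} = 94$)
$\frac{f}{X} - \frac{182}{-163} = \frac{85}{94} - \frac{182}{-163} = 85 \cdot \frac{1}{94} - - \frac{182}{163} = \frac{85}{94} + \frac{182}{163} = \frac{30963}{15322}$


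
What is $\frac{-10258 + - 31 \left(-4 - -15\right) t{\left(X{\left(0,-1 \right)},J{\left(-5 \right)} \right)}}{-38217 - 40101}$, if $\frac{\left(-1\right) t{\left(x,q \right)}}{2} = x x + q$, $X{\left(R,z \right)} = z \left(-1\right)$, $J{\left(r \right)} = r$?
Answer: $\frac{6493}{39159} \approx 0.16581$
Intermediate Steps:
$X{\left(R,z \right)} = - z$
$t{\left(x,q \right)} = - 2 q - 2 x^{2}$ ($t{\left(x,q \right)} = - 2 \left(x x + q\right) = - 2 \left(x^{2} + q\right) = - 2 \left(q + x^{2}\right) = - 2 q - 2 x^{2}$)
$\frac{-10258 + - 31 \left(-4 - -15\right) t{\left(X{\left(0,-1 \right)},J{\left(-5 \right)} \right)}}{-38217 - 40101} = \frac{-10258 + - 31 \left(-4 - -15\right) \left(\left(-2\right) \left(-5\right) - 2 \left(\left(-1\right) \left(-1\right)\right)^{2}\right)}{-38217 - 40101} = \frac{-10258 + - 31 \left(-4 + 15\right) \left(10 - 2 \cdot 1^{2}\right)}{-78318} = \left(-10258 + \left(-31\right) 11 \left(10 - 2\right)\right) \left(- \frac{1}{78318}\right) = \left(-10258 - 341 \left(10 - 2\right)\right) \left(- \frac{1}{78318}\right) = \left(-10258 - 2728\right) \left(- \frac{1}{78318}\right) = \left(-12986\right) \left(- \frac{1}{78318}\right) = \frac{6493}{39159}$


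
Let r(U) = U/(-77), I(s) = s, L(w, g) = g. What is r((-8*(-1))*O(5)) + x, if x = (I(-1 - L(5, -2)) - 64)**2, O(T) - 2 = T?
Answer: 43651/11 ≈ 3968.3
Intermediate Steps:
O(T) = 2 + T
r(U) = -U/77 (r(U) = U*(-1/77) = -U/77)
x = 3969 (x = ((-1 - 1*(-2)) - 64)**2 = ((-1 + 2) - 64)**2 = (1 - 64)**2 = (-63)**2 = 3969)
r((-8*(-1))*O(5)) + x = -(-8*(-1))*(2 + 5)/77 + 3969 = -8*7/77 + 3969 = -1/77*56 + 3969 = -8/11 + 3969 = 43651/11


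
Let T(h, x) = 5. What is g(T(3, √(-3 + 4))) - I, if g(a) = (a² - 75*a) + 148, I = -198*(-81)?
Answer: -16240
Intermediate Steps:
I = 16038
g(a) = 148 + a² - 75*a
g(T(3, √(-3 + 4))) - I = (148 + 5² - 75*5) - 1*16038 = (148 + 25 - 375) - 16038 = -202 - 16038 = -16240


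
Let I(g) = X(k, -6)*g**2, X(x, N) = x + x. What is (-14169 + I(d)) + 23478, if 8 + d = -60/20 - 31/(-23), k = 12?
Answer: 6107277/529 ≈ 11545.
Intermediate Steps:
d = -222/23 (d = -8 + (-60/20 - 31/(-23)) = -8 + (-60*1/20 - 31*(-1/23)) = -8 + (-3 + 31/23) = -8 - 38/23 = -222/23 ≈ -9.6522)
X(x, N) = 2*x
I(g) = 24*g**2 (I(g) = (2*12)*g**2 = 24*g**2)
(-14169 + I(d)) + 23478 = (-14169 + 24*(-222/23)**2) + 23478 = (-14169 + 24*(49284/529)) + 23478 = (-14169 + 1182816/529) + 23478 = -6312585/529 + 23478 = 6107277/529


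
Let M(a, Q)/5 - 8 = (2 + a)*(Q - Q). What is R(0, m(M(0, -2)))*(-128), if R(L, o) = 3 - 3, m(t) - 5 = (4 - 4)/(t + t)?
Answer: 0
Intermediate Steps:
M(a, Q) = 40 (M(a, Q) = 40 + 5*((2 + a)*(Q - Q)) = 40 + 5*((2 + a)*0) = 40 + 5*0 = 40 + 0 = 40)
m(t) = 5 (m(t) = 5 + (4 - 4)/(t + t) = 5 + 0/((2*t)) = 5 + 0*(1/(2*t)) = 5 + 0 = 5)
R(L, o) = 0
R(0, m(M(0, -2)))*(-128) = 0*(-128) = 0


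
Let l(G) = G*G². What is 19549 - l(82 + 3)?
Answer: -594576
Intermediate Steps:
l(G) = G³
19549 - l(82 + 3) = 19549 - (82 + 3)³ = 19549 - 1*85³ = 19549 - 1*614125 = 19549 - 614125 = -594576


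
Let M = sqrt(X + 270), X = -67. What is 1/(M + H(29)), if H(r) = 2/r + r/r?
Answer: -899/169762 + 841*sqrt(203)/169762 ≈ 0.065288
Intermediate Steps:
H(r) = 1 + 2/r (H(r) = 2/r + 1 = 1 + 2/r)
M = sqrt(203) (M = sqrt(-67 + 270) = sqrt(203) ≈ 14.248)
1/(M + H(29)) = 1/(sqrt(203) + (2 + 29)/29) = 1/(sqrt(203) + (1/29)*31) = 1/(sqrt(203) + 31/29) = 1/(31/29 + sqrt(203))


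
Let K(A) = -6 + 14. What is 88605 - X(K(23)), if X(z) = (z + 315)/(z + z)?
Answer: 1417357/16 ≈ 88585.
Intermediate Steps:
K(A) = 8
X(z) = (315 + z)/(2*z) (X(z) = (315 + z)/((2*z)) = (315 + z)*(1/(2*z)) = (315 + z)/(2*z))
88605 - X(K(23)) = 88605 - (315 + 8)/(2*8) = 88605 - 323/(2*8) = 88605 - 1*323/16 = 88605 - 323/16 = 1417357/16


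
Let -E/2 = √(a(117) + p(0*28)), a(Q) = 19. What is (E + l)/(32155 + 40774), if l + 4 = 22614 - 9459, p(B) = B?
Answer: 13151/72929 - 2*√19/72929 ≈ 0.18021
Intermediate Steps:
E = -2*√19 (E = -2*√(19 + 0*28) = -2*√(19 + 0) = -2*√19 ≈ -8.7178)
l = 13151 (l = -4 + (22614 - 9459) = -4 + 13155 = 13151)
(E + l)/(32155 + 40774) = (-2*√19 + 13151)/(32155 + 40774) = (13151 - 2*√19)/72929 = (13151 - 2*√19)*(1/72929) = 13151/72929 - 2*√19/72929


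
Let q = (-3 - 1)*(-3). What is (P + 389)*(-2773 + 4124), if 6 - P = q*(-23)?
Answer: 906521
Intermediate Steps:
q = 12 (q = -4*(-3) = 12)
P = 282 (P = 6 - 12*(-23) = 6 - 1*(-276) = 6 + 276 = 282)
(P + 389)*(-2773 + 4124) = (282 + 389)*(-2773 + 4124) = 671*1351 = 906521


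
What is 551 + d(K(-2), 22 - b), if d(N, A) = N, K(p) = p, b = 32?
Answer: 549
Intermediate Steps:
551 + d(K(-2), 22 - b) = 551 - 2 = 549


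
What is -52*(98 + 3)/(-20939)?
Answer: 5252/20939 ≈ 0.25082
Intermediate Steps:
-52*(98 + 3)/(-20939) = -52*101*(-1/20939) = -5252*(-1/20939) = 5252/20939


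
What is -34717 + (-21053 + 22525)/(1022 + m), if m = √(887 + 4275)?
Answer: -18040318745/519661 - 736*√5162/519661 ≈ -34716.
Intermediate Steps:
m = √5162 ≈ 71.847
-34717 + (-21053 + 22525)/(1022 + m) = -34717 + (-21053 + 22525)/(1022 + √5162) = -34717 + 1472/(1022 + √5162)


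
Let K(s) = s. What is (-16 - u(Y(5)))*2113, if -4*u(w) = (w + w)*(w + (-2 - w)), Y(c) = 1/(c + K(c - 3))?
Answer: -238769/7 ≈ -34110.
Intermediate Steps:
Y(c) = 1/(-3 + 2*c) (Y(c) = 1/(c + (c - 3)) = 1/(c + (-3 + c)) = 1/(-3 + 2*c))
u(w) = w (u(w) = -(w + w)*(w + (-2 - w))/4 = -2*w*(-2)/4 = -(-1)*w = w)
(-16 - u(Y(5)))*2113 = (-16 - 1/(-3 + 2*5))*2113 = (-16 - 1/(-3 + 10))*2113 = (-16 - 1/7)*2113 = (-16 - 1*⅐)*2113 = (-16 - ⅐)*2113 = -113/7*2113 = -238769/7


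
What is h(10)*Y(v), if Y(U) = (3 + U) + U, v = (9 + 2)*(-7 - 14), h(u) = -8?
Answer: 3672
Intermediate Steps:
v = -231 (v = 11*(-21) = -231)
Y(U) = 3 + 2*U
h(10)*Y(v) = -8*(3 + 2*(-231)) = -8*(3 - 462) = -8*(-459) = 3672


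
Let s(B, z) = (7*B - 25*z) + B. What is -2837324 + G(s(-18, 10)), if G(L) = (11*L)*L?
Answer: -1129728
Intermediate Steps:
s(B, z) = -25*z + 8*B (s(B, z) = (-25*z + 7*B) + B = -25*z + 8*B)
G(L) = 11*L²
-2837324 + G(s(-18, 10)) = -2837324 + 11*(-25*10 + 8*(-18))² = -2837324 + 11*(-250 - 144)² = -2837324 + 11*(-394)² = -2837324 + 11*155236 = -2837324 + 1707596 = -1129728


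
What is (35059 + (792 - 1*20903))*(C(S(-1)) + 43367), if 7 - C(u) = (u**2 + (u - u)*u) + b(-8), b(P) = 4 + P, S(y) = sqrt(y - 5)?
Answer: 648504032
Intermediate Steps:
S(y) = sqrt(-5 + y)
C(u) = 11 - u**2 (C(u) = 7 - ((u**2 + (u - u)*u) + (4 - 8)) = 7 - ((u**2 + 0*u) - 4) = 7 - ((u**2 + 0) - 4) = 7 - (u**2 - 4) = 7 - (-4 + u**2) = 7 + (4 - u**2) = 11 - u**2)
(35059 + (792 - 1*20903))*(C(S(-1)) + 43367) = (35059 + (792 - 1*20903))*((11 - (sqrt(-5 - 1))**2) + 43367) = (35059 + (792 - 20903))*((11 - (sqrt(-6))**2) + 43367) = (35059 - 20111)*((11 - (I*sqrt(6))**2) + 43367) = 14948*((11 - 1*(-6)) + 43367) = 14948*((11 + 6) + 43367) = 14948*(17 + 43367) = 14948*43384 = 648504032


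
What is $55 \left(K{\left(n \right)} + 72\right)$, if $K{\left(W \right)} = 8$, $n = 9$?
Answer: $4400$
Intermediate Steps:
$55 \left(K{\left(n \right)} + 72\right) = 55 \left(8 + 72\right) = 55 \cdot 80 = 4400$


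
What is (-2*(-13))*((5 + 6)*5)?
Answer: 1430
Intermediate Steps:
(-2*(-13))*((5 + 6)*5) = 26*(11*5) = 26*55 = 1430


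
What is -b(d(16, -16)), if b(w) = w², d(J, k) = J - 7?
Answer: -81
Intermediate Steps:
d(J, k) = -7 + J
-b(d(16, -16)) = -(-7 + 16)² = -1*9² = -1*81 = -81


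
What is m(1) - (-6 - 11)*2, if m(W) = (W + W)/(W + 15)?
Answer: 273/8 ≈ 34.125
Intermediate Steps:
m(W) = 2*W/(15 + W) (m(W) = (2*W)/(15 + W) = 2*W/(15 + W))
m(1) - (-6 - 11)*2 = 2*1/(15 + 1) - (-6 - 11)*2 = 2*1/16 - (-17)*2 = 2*1*(1/16) - 1*(-34) = ⅛ + 34 = 273/8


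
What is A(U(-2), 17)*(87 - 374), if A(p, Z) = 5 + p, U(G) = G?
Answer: -861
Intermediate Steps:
A(U(-2), 17)*(87 - 374) = (5 - 2)*(87 - 374) = 3*(-287) = -861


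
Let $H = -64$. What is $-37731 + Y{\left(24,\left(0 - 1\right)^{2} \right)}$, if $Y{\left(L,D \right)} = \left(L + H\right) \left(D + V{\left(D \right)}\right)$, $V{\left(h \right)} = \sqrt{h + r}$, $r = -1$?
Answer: $-37771$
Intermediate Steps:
$V{\left(h \right)} = \sqrt{-1 + h}$ ($V{\left(h \right)} = \sqrt{h - 1} = \sqrt{-1 + h}$)
$Y{\left(L,D \right)} = \left(-64 + L\right) \left(D + \sqrt{-1 + D}\right)$ ($Y{\left(L,D \right)} = \left(L - 64\right) \left(D + \sqrt{-1 + D}\right) = \left(-64 + L\right) \left(D + \sqrt{-1 + D}\right)$)
$-37731 + Y{\left(24,\left(0 - 1\right)^{2} \right)} = -37731 + \left(- 64 \left(0 - 1\right)^{2} - 64 \sqrt{-1 + \left(0 - 1\right)^{2}} + \left(0 - 1\right)^{2} \cdot 24 + 24 \sqrt{-1 + \left(0 - 1\right)^{2}}\right) = -37731 + \left(- 64 \left(-1\right)^{2} - 64 \sqrt{-1 + \left(-1\right)^{2}} + \left(-1\right)^{2} \cdot 24 + 24 \sqrt{-1 + \left(-1\right)^{2}}\right) = -37731 + \left(\left(-64\right) 1 - 64 \sqrt{-1 + 1} + 1 \cdot 24 + 24 \sqrt{-1 + 1}\right) = -37731 + \left(-64 - 64 \sqrt{0} + 24 + 24 \sqrt{0}\right) = -37731 + \left(-64 - 0 + 24 + 24 \cdot 0\right) = -37731 + \left(-64 + 0 + 24 + 0\right) = -37731 - 40 = -37771$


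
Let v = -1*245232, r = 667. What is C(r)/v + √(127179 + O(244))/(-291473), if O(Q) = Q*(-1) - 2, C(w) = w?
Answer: -667/245232 - √126933/291473 ≈ -0.0039422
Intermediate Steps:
O(Q) = -2 - Q (O(Q) = -Q - 2 = -2 - Q)
v = -245232
C(r)/v + √(127179 + O(244))/(-291473) = 667/(-245232) + √(127179 + (-2 - 1*244))/(-291473) = 667*(-1/245232) + √(127179 + (-2 - 244))*(-1/291473) = -667/245232 + √(127179 - 246)*(-1/291473) = -667/245232 + √126933*(-1/291473) = -667/245232 - √126933/291473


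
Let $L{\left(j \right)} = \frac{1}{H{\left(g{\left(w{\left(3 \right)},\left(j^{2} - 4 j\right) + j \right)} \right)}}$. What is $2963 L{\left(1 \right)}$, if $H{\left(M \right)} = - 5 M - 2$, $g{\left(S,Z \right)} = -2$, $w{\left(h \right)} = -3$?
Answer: $\frac{2963}{8} \approx 370.38$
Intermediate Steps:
$H{\left(M \right)} = -2 - 5 M$
$L{\left(j \right)} = \frac{1}{8}$ ($L{\left(j \right)} = \frac{1}{-2 - -10} = \frac{1}{-2 + 10} = \frac{1}{8}$)
$2963 L{\left(1 \right)} = 2963 \cdot \frac{1}{8} = \frac{2963}{8}$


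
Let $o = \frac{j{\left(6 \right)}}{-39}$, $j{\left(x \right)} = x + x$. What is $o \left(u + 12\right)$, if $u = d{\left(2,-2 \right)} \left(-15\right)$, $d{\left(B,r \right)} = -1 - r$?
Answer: $\frac{12}{13} \approx 0.92308$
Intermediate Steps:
$j{\left(x \right)} = 2 x$
$o = - \frac{4}{13}$ ($o = \frac{2 \cdot 6}{-39} = 12 \left(- \frac{1}{39}\right) = - \frac{4}{13} \approx -0.30769$)
$u = -15$ ($u = \left(-1 - -2\right) \left(-15\right) = \left(-1 + 2\right) \left(-15\right) = 1 \left(-15\right) = -15$)
$o \left(u + 12\right) = - \frac{4 \left(-15 + 12\right)}{13} = \left(- \frac{4}{13}\right) \left(-3\right) = \frac{12}{13}$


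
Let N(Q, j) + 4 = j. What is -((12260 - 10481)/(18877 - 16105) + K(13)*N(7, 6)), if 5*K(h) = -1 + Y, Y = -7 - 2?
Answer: 3103/924 ≈ 3.3582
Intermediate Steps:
Y = -9
N(Q, j) = -4 + j
K(h) = -2 (K(h) = (-1 - 9)/5 = (⅕)*(-10) = -2)
-((12260 - 10481)/(18877 - 16105) + K(13)*N(7, 6)) = -((12260 - 10481)/(18877 - 16105) - 2*(-4 + 6)) = -(1779/2772 - 2*2) = -(1779*(1/2772) - 4) = -(593/924 - 4) = -1*(-3103/924) = 3103/924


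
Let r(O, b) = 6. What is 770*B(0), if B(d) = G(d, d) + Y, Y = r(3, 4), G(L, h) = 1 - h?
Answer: 5390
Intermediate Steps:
Y = 6
B(d) = 7 - d (B(d) = (1 - d) + 6 = 7 - d)
770*B(0) = 770*(7 - 1*0) = 770*(7 + 0) = 770*7 = 5390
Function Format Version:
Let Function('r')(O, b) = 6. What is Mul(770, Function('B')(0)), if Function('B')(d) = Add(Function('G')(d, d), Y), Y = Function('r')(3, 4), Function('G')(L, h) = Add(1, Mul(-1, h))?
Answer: 5390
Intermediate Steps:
Y = 6
Function('B')(d) = Add(7, Mul(-1, d)) (Function('B')(d) = Add(Add(1, Mul(-1, d)), 6) = Add(7, Mul(-1, d)))
Mul(770, Function('B')(0)) = Mul(770, Add(7, Mul(-1, 0))) = Mul(770, Add(7, 0)) = Mul(770, 7) = 5390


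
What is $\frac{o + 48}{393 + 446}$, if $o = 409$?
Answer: $\frac{457}{839} \approx 0.5447$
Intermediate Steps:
$\frac{o + 48}{393 + 446} = \frac{409 + 48}{393 + 446} = \frac{457}{839}$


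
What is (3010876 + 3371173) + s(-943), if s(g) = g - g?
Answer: 6382049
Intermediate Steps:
s(g) = 0
(3010876 + 3371173) + s(-943) = (3010876 + 3371173) + 0 = 6382049 + 0 = 6382049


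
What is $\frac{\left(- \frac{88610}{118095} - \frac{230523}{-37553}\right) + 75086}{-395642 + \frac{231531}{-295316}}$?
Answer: $- \frac{19669044111790318868}{103632594228033323721} \approx -0.1898$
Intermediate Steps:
$\frac{\left(- \frac{88610}{118095} - \frac{230523}{-37553}\right) + 75086}{-395642 + \frac{231531}{-295316}} = \frac{\left(\left(-88610\right) \frac{1}{118095} - - \frac{230523}{37553}\right) + 75086}{-395642 + 231531 \left(- \frac{1}{295316}\right)} = \frac{\left(- \frac{17722}{23619} + \frac{230523}{37553}\right) + 75086}{-395642 - \frac{231531}{295316}} = \frac{\frac{4779208471}{886964307} + 75086}{- \frac{116839644403}{295316}} = \frac{66603381163873}{886964307} \left(- \frac{295316}{116839644403}\right) = - \frac{19669044111790318868}{103632594228033323721}$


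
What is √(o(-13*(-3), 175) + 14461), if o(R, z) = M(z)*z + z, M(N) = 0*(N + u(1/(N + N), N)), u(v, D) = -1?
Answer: 2*√3659 ≈ 120.98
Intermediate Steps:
M(N) = 0 (M(N) = 0*(N - 1) = 0*(-1 + N) = 0)
o(R, z) = z (o(R, z) = 0*z + z = 0 + z = z)
√(o(-13*(-3), 175) + 14461) = √(175 + 14461) = √14636 = 2*√3659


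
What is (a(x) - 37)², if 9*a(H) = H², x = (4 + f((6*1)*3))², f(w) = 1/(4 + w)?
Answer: 233020438710049/4444945756416 ≈ 52.424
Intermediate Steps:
x = 7921/484 (x = (4 + 1/(4 + (6*1)*3))² = (4 + 1/(4 + 6*3))² = (4 + 1/(4 + 18))² = (4 + 1/22)² = (89/22)² = 7921/484 ≈ 16.366)
a(H) = H²/9
(a(x) - 37)² = ((7921/484)²/9 - 37)² = ((⅑)*(62742241/234256) - 37)² = (62742241/2108304 - 37)² = (-15265007/2108304)² = 233020438710049/4444945756416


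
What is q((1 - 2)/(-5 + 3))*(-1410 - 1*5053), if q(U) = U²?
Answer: -6463/4 ≈ -1615.8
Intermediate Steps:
q((1 - 2)/(-5 + 3))*(-1410 - 1*5053) = ((1 - 2)/(-5 + 3))²*(-1410 - 1*5053) = (-1/(-2))²*(-1410 - 5053) = (-1*(-½))²*(-6463) = (½)²*(-6463) = (¼)*(-6463) = -6463/4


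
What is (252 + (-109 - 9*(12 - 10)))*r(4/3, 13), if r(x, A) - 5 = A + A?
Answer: 3875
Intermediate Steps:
r(x, A) = 5 + 2*A (r(x, A) = 5 + (A + A) = 5 + 2*A)
(252 + (-109 - 9*(12 - 10)))*r(4/3, 13) = (252 + (-109 - 9*(12 - 10)))*(5 + 2*13) = (252 + (-109 - 9*2))*(5 + 26) = (252 + (-109 - 1*18))*31 = (252 + (-109 - 18))*31 = (252 - 127)*31 = 125*31 = 3875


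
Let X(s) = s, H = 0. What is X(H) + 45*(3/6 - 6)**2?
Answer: 5445/4 ≈ 1361.3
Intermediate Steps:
X(H) + 45*(3/6 - 6)**2 = 0 + 45*(3/6 - 6)**2 = 0 + 45*(3*(1/6) - 6)**2 = 0 + 45*(1/2 - 6)**2 = 0 + 45*(-11/2)**2 = 0 + 45*(121/4) = 0 + 5445/4 = 5445/4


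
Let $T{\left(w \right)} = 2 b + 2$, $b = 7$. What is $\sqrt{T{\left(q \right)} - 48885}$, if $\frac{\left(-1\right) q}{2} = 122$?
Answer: $i \sqrt{48869} \approx 221.06 i$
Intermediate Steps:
$q = -244$ ($q = \left(-2\right) 122 = -244$)
$T{\left(w \right)} = 16$ ($T{\left(w \right)} = 2 \cdot 7 + 2 = 14 + 2 = 16$)
$\sqrt{T{\left(q \right)} - 48885} = \sqrt{16 - 48885} = \sqrt{-48869} = i \sqrt{48869}$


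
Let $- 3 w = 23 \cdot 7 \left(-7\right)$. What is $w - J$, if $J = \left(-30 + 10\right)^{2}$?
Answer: $- \frac{73}{3} \approx -24.333$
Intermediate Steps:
$J = 400$ ($J = \left(-20\right)^{2} = 400$)
$w = \frac{1127}{3}$ ($w = - \frac{23 \cdot 7 \left(-7\right)}{3} = - \frac{161 \left(-7\right)}{3} = \left(- \frac{1}{3}\right) \left(-1127\right) = \frac{1127}{3} \approx 375.67$)
$w - J = \frac{1127}{3} - 400 = - \frac{73}{3}$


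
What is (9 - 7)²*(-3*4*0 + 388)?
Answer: 1552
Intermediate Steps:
(9 - 7)²*(-3*4*0 + 388) = 2²*(-12*0 + 388) = 4*(0 + 388) = 4*388 = 1552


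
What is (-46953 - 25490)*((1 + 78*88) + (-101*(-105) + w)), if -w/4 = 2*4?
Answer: -1263261034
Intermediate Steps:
w = -32 (w = -8*4 = -4*8 = -32)
(-46953 - 25490)*((1 + 78*88) + (-101*(-105) + w)) = (-46953 - 25490)*((1 + 78*88) + (-101*(-105) - 32)) = -72443*((1 + 6864) + (10605 - 32)) = -72443*(6865 + 10573) = -72443*17438 = -1263261034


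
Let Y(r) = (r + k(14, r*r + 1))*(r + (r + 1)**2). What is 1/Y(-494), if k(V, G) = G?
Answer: 1/59072572365 ≈ 1.6928e-11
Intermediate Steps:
Y(r) = (r + (1 + r)**2)*(1 + r + r**2) (Y(r) = (r + (r*r + 1))*(r + (r + 1)**2) = (r + (r**2 + 1))*(r + (1 + r)**2) = (r + (1 + r**2))*(r + (1 + r)**2) = (1 + r + r**2)*(r + (1 + r)**2) = (r + (1 + r)**2)*(1 + r + r**2))
1/Y(-494) = 1/(1 + (-494)**4 + 4*(-494) + 4*(-494)**3 + 5*(-494)**2) = 1/(1 + 59553569296 - 1976 + 4*(-120553784) + 5*244036) = 1/(1 + 59553569296 - 1976 - 482215136 + 1220180) = 1/59072572365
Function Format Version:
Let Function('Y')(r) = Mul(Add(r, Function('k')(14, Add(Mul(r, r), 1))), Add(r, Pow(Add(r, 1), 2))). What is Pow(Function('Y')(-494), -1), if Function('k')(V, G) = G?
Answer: Rational(1, 59072572365) ≈ 1.6928e-11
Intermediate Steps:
Function('Y')(r) = Mul(Add(r, Pow(Add(1, r), 2)), Add(1, r, Pow(r, 2))) (Function('Y')(r) = Mul(Add(r, Add(Mul(r, r), 1)), Add(r, Pow(Add(r, 1), 2))) = Mul(Add(r, Add(Pow(r, 2), 1)), Add(r, Pow(Add(1, r), 2))) = Mul(Add(r, Add(1, Pow(r, 2))), Add(r, Pow(Add(1, r), 2))) = Mul(Add(1, r, Pow(r, 2)), Add(r, Pow(Add(1, r), 2))) = Mul(Add(r, Pow(Add(1, r), 2)), Add(1, r, Pow(r, 2))))
Pow(Function('Y')(-494), -1) = Pow(Add(1, Pow(-494, 4), Mul(4, -494), Mul(4, Pow(-494, 3)), Mul(5, Pow(-494, 2))), -1) = Pow(Add(1, 59553569296, -1976, Mul(4, -120553784), Mul(5, 244036)), -1) = Pow(Add(1, 59553569296, -1976, -482215136, 1220180), -1) = Pow(59072572365, -1) = Rational(1, 59072572365)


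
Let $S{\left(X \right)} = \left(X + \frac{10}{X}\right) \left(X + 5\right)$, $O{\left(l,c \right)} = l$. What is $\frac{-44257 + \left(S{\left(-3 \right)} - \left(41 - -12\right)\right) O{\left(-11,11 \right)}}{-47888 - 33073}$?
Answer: $\frac{130604}{242883} \approx 0.53772$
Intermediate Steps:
$S{\left(X \right)} = \left(5 + X\right) \left(X + \frac{10}{X}\right)$ ($S{\left(X \right)} = \left(X + \frac{10}{X}\right) \left(5 + X\right) = \left(5 + X\right) \left(X + \frac{10}{X}\right)$)
$\frac{-44257 + \left(S{\left(-3 \right)} - \left(41 - -12\right)\right) O{\left(-11,11 \right)}}{-47888 - 33073} = \frac{-44257 + \left(\left(10 + \left(-3\right)^{2} + 5 \left(-3\right) + \frac{50}{-3}\right) - \left(41 - -12\right)\right) \left(-11\right)}{-47888 - 33073} = \frac{-44257 + \left(\left(10 + 9 - 15 + 50 \left(- \frac{1}{3}\right)\right) - \left(41 + 12\right)\right) \left(-11\right)}{-47888 - 33073} = \frac{-44257 + \left(\left(10 + 9 - 15 - \frac{50}{3}\right) - 53\right) \left(-11\right)}{-47888 - 33073} = \frac{-44257 + \left(- \frac{38}{3} - 53\right) \left(-11\right)}{-80961} = \left(-44257 - - \frac{2167}{3}\right) \left(- \frac{1}{80961}\right) = \left(-44257 + \frac{2167}{3}\right) \left(- \frac{1}{80961}\right) = \left(- \frac{130604}{3}\right) \left(- \frac{1}{80961}\right) = \frac{130604}{242883}$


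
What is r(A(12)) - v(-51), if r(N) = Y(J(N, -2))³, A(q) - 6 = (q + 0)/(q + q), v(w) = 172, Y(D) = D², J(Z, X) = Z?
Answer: 4815801/64 ≈ 75247.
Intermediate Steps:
A(q) = 13/2 (A(q) = 6 + (q + 0)/(q + q) = 6 + q/((2*q)) = 6 + q*(1/(2*q)) = 6 + ½ = 13/2)
r(N) = N⁶ (r(N) = (N²)³ = N⁶)
r(A(12)) - v(-51) = (13/2)⁶ - 1*172 = 4826809/64 - 172 = 4815801/64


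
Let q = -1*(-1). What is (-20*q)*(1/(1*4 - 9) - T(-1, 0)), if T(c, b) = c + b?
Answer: -16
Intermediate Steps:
T(c, b) = b + c
q = 1
(-20*q)*(1/(1*4 - 9) - T(-1, 0)) = (-20*1)*(1/(1*4 - 9) - (0 - 1)) = -20*(1/(4 - 9) - 1*(-1)) = -20*(1/(-5) + 1) = -20*(-1/5 + 1) = -20*4/5 = -16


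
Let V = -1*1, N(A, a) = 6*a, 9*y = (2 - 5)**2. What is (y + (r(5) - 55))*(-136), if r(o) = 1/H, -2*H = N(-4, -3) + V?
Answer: 139264/19 ≈ 7329.7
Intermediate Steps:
y = 1 (y = (2 - 5)**2/9 = (1/9)*(-3)**2 = (1/9)*9 = 1)
V = -1
H = 19/2 (H = -(6*(-3) - 1)/2 = -(-18 - 1)/2 = -1/2*(-19) = 19/2 ≈ 9.5000)
r(o) = 2/19 (r(o) = 1/(19/2) = 2/19)
(y + (r(5) - 55))*(-136) = (1 + (2/19 - 55))*(-136) = (1 - 1043/19)*(-136) = -1024/19*(-136) = 139264/19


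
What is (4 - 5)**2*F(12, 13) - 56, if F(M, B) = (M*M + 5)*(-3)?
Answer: -503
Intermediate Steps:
F(M, B) = -15 - 3*M**2 (F(M, B) = (M**2 + 5)*(-3) = (5 + M**2)*(-3) = -15 - 3*M**2)
(4 - 5)**2*F(12, 13) - 56 = (4 - 5)**2*(-15 - 3*12**2) - 56 = (-1)**2*(-15 - 3*144) - 56 = 1*(-15 - 432) - 56 = 1*(-447) - 56 = -447 - 56 = -503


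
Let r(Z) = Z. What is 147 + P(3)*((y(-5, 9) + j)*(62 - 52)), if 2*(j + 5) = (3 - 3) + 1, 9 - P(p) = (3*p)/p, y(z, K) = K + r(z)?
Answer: 117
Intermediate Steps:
y(z, K) = K + z
P(p) = 6 (P(p) = 9 - 3*p/p = 9 - 1*3 = 9 - 3 = 6)
j = -9/2 (j = -5 + ((3 - 3) + 1)/2 = -5 + (0 + 1)/2 = -5 + (½)*1 = -5 + ½ = -9/2 ≈ -4.5000)
147 + P(3)*((y(-5, 9) + j)*(62 - 52)) = 147 + 6*(((9 - 5) - 9/2)*(62 - 52)) = 147 + 6*((4 - 9/2)*10) = 147 + 6*(-½*10) = 147 + 6*(-5) = 147 - 30 = 117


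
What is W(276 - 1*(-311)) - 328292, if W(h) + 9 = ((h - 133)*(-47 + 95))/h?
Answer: -192690895/587 ≈ -3.2826e+5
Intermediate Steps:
W(h) = -9 + (-6384 + 48*h)/h (W(h) = -9 + ((h - 133)*(-47 + 95))/h = -9 + ((-133 + h)*48)/h = -9 + (-6384 + 48*h)/h)
W(276 - 1*(-311)) - 328292 = (39 - 6384/(276 - 1*(-311))) - 328292 = (39 - 6384/(276 + 311)) - 328292 = (39 - 6384/587) - 328292 = 16509/587 - 328292 = -192690895/587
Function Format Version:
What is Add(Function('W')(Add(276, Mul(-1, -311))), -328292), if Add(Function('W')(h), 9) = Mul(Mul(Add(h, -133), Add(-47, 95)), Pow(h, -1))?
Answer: Rational(-192690895, 587) ≈ -3.2826e+5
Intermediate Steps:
Function('W')(h) = Add(-9, Mul(Pow(h, -1), Add(-6384, Mul(48, h)))) (Function('W')(h) = Add(-9, Mul(Mul(Add(h, -133), Add(-47, 95)), Pow(h, -1))) = Add(-9, Mul(Mul(Add(-133, h), 48), Pow(h, -1))) = Add(-9, Mul(Add(-6384, Mul(48, h)), Pow(h, -1))) = Add(-9, Mul(Pow(h, -1), Add(-6384, Mul(48, h)))))
Add(Function('W')(Add(276, Mul(-1, -311))), -328292) = Add(Add(39, Mul(-6384, Pow(Add(276, Mul(-1, -311)), -1))), -328292) = Add(Add(39, Mul(-6384, Pow(Add(276, 311), -1))), -328292) = Add(Add(39, Mul(-6384, Pow(587, -1))), -328292) = Add(Add(39, Mul(-6384, Rational(1, 587))), -328292) = Add(Add(39, Rational(-6384, 587)), -328292) = Add(Rational(16509, 587), -328292) = Rational(-192690895, 587)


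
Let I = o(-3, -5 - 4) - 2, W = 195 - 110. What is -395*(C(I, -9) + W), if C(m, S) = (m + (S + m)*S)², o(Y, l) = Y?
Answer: -5816770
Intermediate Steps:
W = 85
I = -5 (I = -3 - 2 = -5)
C(m, S) = (m + S*(S + m))²
-395*(C(I, -9) + W) = -395*((-5 + (-9)² - 9*(-5))² + 85) = -395*((-5 + 81 + 45)² + 85) = -395*(121² + 85) = -395*(14641 + 85) = -395*14726 = -5816770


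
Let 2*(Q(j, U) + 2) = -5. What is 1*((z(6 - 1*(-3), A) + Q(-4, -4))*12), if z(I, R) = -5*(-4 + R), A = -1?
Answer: 246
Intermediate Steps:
Q(j, U) = -9/2 (Q(j, U) = -2 + (½)*(-5) = -2 - 5/2 = -9/2)
z(I, R) = 20 - 5*R
1*((z(6 - 1*(-3), A) + Q(-4, -4))*12) = 1*(((20 - 5*(-1)) - 9/2)*12) = 1*(((20 + 5) - 9/2)*12) = 1*((25 - 9/2)*12) = 1*((41/2)*12) = 1*246 = 246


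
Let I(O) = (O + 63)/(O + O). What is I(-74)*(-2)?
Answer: -11/74 ≈ -0.14865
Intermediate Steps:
I(O) = (63 + O)/(2*O) (I(O) = (63 + O)/((2*O)) = (63 + O)*(1/(2*O)) = (63 + O)/(2*O))
I(-74)*(-2) = ((½)*(63 - 74)/(-74))*(-2) = ((½)*(-1/74)*(-11))*(-2) = (11/148)*(-2) = -11/74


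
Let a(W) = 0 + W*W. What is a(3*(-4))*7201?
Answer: 1036944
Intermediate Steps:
a(W) = W² (a(W) = 0 + W² = W²)
a(3*(-4))*7201 = (3*(-4))²*7201 = (-12)²*7201 = 144*7201 = 1036944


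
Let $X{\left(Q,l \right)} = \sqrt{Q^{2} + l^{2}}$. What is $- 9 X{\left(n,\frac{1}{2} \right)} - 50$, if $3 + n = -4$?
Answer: $-50 - \frac{9 \sqrt{197}}{2} \approx -113.16$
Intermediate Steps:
$n = -7$ ($n = -3 - 4 = -7$)
$- 9 X{\left(n,\frac{1}{2} \right)} - 50 = - 9 \sqrt{\left(-7\right)^{2} + \left(\frac{1}{2}\right)^{2}} - 50 = - 9 \sqrt{49 + \left(\frac{1}{2}\right)^{2}} - 50 = - 9 \sqrt{49 + \frac{1}{4}} - 50 = - 9 \sqrt{\frac{197}{4}} - 50 = - 9 \frac{\sqrt{197}}{2} - 50 = - \frac{9 \sqrt{197}}{2} - 50 = -50 - \frac{9 \sqrt{197}}{2}$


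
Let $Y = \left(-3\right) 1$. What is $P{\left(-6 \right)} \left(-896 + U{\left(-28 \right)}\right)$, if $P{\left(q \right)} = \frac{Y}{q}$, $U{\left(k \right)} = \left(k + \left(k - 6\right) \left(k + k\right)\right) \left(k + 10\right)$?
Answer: $-17332$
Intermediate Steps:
$Y = -3$
$U{\left(k \right)} = \left(10 + k\right) \left(k + 2 k \left(-6 + k\right)\right)$ ($U{\left(k \right)} = \left(k + \left(-6 + k\right) 2 k\right) \left(10 + k\right) = \left(k + 2 k \left(-6 + k\right)\right) \left(10 + k\right) = \left(10 + k\right) \left(k + 2 k \left(-6 + k\right)\right)$)
$P{\left(q \right)} = - \frac{3}{q}$
$P{\left(-6 \right)} \left(-896 + U{\left(-28 \right)}\right) = - \frac{3}{-6} \left(-896 - 28 \left(-110 + 2 \left(-28\right)^{2} + 9 \left(-28\right)\right)\right) = \left(-3\right) \left(- \frac{1}{6}\right) \left(-896 - 28 \left(-110 + 2 \cdot 784 - 252\right)\right) = \frac{-896 - 28 \left(-110 + 1568 - 252\right)}{2} = \frac{-896 - 33768}{2} = \frac{1}{2} \left(-34664\right) = -17332$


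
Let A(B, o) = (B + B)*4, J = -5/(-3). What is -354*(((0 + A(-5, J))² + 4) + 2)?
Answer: -568524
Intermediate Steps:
J = 5/3 (J = -5*(-⅓) = 5/3 ≈ 1.6667)
A(B, o) = 8*B (A(B, o) = (2*B)*4 = 8*B)
-354*(((0 + A(-5, J))² + 4) + 2) = -354*(((0 + 8*(-5))² + 4) + 2) = -354*(((0 - 40)² + 4) + 2) = -354*(((-40)² + 4) + 2) = -354*((1600 + 4) + 2) = -354*(1604 + 2) = -354*1606 = -568524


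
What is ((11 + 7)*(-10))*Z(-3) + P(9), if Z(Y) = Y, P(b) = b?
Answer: 549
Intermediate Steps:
((11 + 7)*(-10))*Z(-3) + P(9) = ((11 + 7)*(-10))*(-3) + 9 = (18*(-10))*(-3) + 9 = -180*(-3) + 9 = 540 + 9 = 549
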